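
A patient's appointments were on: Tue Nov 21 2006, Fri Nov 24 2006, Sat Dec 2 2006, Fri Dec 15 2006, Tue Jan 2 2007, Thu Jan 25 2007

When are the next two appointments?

Thu Feb 22 2007, Tue Mar 27 2007

The spacing grows by 5 each time: 3, 8, 13, 18, 23 days.
Next gap: 28 days. Thu Jan 25 2007 + 28 days = Thu Feb 22 2007.
Next gap: 33 days. Thu Feb 22 2007 + 33 days = Tue Mar 27 2007.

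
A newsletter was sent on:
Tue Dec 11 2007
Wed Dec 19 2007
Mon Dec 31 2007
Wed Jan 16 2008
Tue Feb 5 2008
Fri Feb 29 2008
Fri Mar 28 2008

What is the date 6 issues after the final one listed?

Fri Dec 5 2008

The spacing grows by 4 each time: 8, 12, 16, 20, 24, 28 days.
Next gap: 32 days. Fri Mar 28 2008 + 32 days = Tue Apr 29 2008.
Next gap: 36 days. Tue Apr 29 2008 + 36 days = Wed Jun 4 2008.
Next gap: 40 days. Wed Jun 4 2008 + 40 days = Mon Jul 14 2008.
Next gap: 44 days. Mon Jul 14 2008 + 44 days = Wed Aug 27 2008.
Next gap: 48 days. Wed Aug 27 2008 + 48 days = Tue Oct 14 2008.
Next gap: 52 days. Tue Oct 14 2008 + 52 days = Fri Dec 5 2008.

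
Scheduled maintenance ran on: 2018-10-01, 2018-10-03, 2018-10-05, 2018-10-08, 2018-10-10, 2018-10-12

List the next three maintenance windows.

2018-10-15, 2018-10-17, 2018-10-19

Every event lands on a Monday or Wednesday or Friday (gaps cycle 2, 2, 3, 2, 2).
So the schedule is: every Monday, Wednesday and Friday.
The following Monday is 2018-10-15.
Next Wednesday: 2018-10-17.
The following Friday is 2018-10-19.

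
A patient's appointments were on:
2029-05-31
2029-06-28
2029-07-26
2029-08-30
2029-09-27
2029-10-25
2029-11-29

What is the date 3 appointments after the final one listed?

All Thursdays; the gaps (28, 28, 35, 28, 28, 35) vary with month length.
This is the last Thursday of each month.
Last Thursday of December 2029: 2029-12-27.
January 2030 ends with Thursday 2030-01-31.
Last Thursday of February 2030: 2030-02-28.

2030-02-28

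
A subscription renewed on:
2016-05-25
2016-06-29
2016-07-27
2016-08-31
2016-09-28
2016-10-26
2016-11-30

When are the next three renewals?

2016-12-28, 2017-01-25, 2017-02-22

These are Wednesdays with 35, 28, 35, 28, 28, 35-day gaps.
Each is the final Wednesday of its month — 2016-06-29 is past the 28th, so '4th Wednesday' doesn't fit.
December 2016 ends with Wednesday 2016-12-28.
January 2017 ends with Wednesday 2017-01-25.
Last Wednesday of February 2017: 2017-02-22.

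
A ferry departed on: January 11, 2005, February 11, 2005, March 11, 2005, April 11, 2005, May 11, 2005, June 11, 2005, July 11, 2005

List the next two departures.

The day-of-month is always 11 (31, 28, 31, 30, 31, 30 days between events).
So this recurs on the 11th of each month.
Next: August 2005 → August 11, 2005.
September 2005: September 11, 2005.

August 11, 2005; September 11, 2005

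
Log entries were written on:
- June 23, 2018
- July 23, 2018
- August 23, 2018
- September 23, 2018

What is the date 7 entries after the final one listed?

April 23, 2019

Each date is the 23rd; the gaps (30, 31, 31) track the month lengths.
The rule is the 23rd of each month.
October 2018: October 23, 2018.
Next: November 2018 → November 23, 2018.
Next: December 2018 → December 23, 2018.
Next: January 2019 → January 23, 2019.
February 2019: February 23, 2019.
Next: March 2019 → March 23, 2019.
Next: April 2019 → April 23, 2019.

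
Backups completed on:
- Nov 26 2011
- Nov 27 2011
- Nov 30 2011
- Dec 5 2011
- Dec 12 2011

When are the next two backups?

Dec 21 2011, Jan 1 2012

Intervals are 1, 3, 5, 7 days — an arithmetic progression with common difference 2.
Next gap: 9 days. Dec 12 2011 + 9 days = Dec 21 2011.
Next gap: 11 days. Dec 21 2011 + 11 days = Jan 1 2012.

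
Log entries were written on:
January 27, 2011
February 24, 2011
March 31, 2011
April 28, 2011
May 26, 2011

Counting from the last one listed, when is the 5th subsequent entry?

Every date is a Thursday; gaps 28, 35, 28, 28 days.
Each is the last Thursday of its month (at least one falls on the 29th or later, ruling out '4th Thursday').
June 2011 ends with Thursday June 30, 2011.
Last Thursday of July 2011: July 28, 2011.
Last Thursday of August 2011: August 25, 2011.
September 2011 ends with Thursday September 29, 2011.
October 2011 ends with Thursday October 27, 2011.

October 27, 2011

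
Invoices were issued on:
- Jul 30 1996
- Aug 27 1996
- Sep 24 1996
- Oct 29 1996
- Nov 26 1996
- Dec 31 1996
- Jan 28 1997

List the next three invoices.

These are Tuesdays with 28, 28, 35, 28, 35, 28-day gaps.
Each is the final Tuesday of its month — Jul 30 1996 is past the 28th, so '4th Tuesday' doesn't fit.
Last Tuesday of February 1997: Feb 25 1997.
Last Tuesday of March 1997: Mar 25 1997.
April 1997 ends with Tuesday Apr 29 1997.

Feb 25 1997, Mar 25 1997, Apr 29 1997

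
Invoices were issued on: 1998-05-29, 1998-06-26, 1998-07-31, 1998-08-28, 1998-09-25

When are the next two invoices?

1998-10-30, 1998-11-27

Every date is a Friday; gaps 28, 35, 28, 28 days.
Each is the last Friday of its month (at least one falls on the 29th or later, ruling out '4th Friday').
Last Friday of October 1998: 1998-10-30.
Last Friday of November 1998: 1998-11-27.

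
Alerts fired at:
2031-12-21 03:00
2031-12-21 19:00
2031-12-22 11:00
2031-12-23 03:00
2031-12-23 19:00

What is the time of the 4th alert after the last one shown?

2031-12-26 11:00

Gaps: 16, 16, 16, 16 hours — each event is 16 hours after the previous one.
2031-12-23 19:00 + 16 h = 2031-12-24 11:00.
2031-12-24 11:00 + 16 h = 2031-12-25 03:00.
2031-12-25 03:00 + 16 h = 2031-12-25 19:00.
2031-12-25 19:00 + 16 h = 2031-12-26 11:00.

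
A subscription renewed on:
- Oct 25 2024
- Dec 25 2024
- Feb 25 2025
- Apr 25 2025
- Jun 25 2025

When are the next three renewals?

Gaps: 61, 62, 59, 61 days — not constant. Every event is on the 25th of the month.
Pattern: the 25th of every 2 months.
Next: August 2025 → Aug 25 2025.
October 2025: Oct 25 2025.
Next: December 2025 → Dec 25 2025.

Aug 25 2025, Oct 25 2025, Dec 25 2025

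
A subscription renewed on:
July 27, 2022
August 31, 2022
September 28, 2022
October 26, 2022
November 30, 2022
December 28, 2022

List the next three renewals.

These are Wednesdays with 35, 28, 28, 35, 28-day gaps.
Each is the final Wednesday of its month — August 31, 2022 is past the 28th, so '4th Wednesday' doesn't fit.
January 2023 ends with Wednesday January 25, 2023.
February 2023 ends with Wednesday February 22, 2023.
Last Wednesday of March 2023: March 29, 2023.

January 25, 2023; February 22, 2023; March 29, 2023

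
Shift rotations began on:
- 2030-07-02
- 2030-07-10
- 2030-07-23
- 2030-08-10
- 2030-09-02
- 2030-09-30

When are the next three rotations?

2030-11-02, 2030-12-10, 2031-01-22

Intervals are 8, 13, 18, 23, 28 days — an arithmetic progression with common difference 5.
Next gap: 33 days. 2030-09-30 + 33 days = 2030-11-02.
Next gap: 38 days. 2030-11-02 + 38 days = 2030-12-10.
Next gap: 43 days. 2030-12-10 + 43 days = 2031-01-22.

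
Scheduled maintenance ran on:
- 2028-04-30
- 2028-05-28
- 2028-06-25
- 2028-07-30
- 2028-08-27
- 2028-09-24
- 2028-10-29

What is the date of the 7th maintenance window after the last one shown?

All Sundays; the gaps (28, 28, 35, 28, 28, 35) vary with month length.
This is the last Sunday of each month.
Last Sunday of November 2028: 2028-11-26.
Last Sunday of December 2028: 2028-12-31.
Last Sunday of January 2029: 2029-01-28.
Last Sunday of February 2029: 2029-02-25.
Last Sunday of March 2029: 2029-03-25.
Last Sunday of April 2029: 2029-04-29.
Last Sunday of May 2029: 2029-05-27.

2029-05-27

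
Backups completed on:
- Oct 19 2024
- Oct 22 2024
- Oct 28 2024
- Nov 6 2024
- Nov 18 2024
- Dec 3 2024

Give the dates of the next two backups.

Dec 21 2024, Jan 11 2025

The spacing grows by 3 each time: 3, 6, 9, 12, 15 days.
Next gap: 18 days. Dec 3 2024 + 18 days = Dec 21 2024.
Next gap: 21 days. Dec 21 2024 + 21 days = Jan 11 2025.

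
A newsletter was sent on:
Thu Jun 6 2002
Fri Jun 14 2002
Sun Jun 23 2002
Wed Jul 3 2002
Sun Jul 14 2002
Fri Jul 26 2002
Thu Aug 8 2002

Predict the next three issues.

Thu Aug 22 2002, Fri Sep 6 2002, Sun Sep 22 2002

Intervals are 8, 9, 10, 11, 12, 13 days — an arithmetic progression with common difference 1.
Next gap: 14 days. Thu Aug 8 2002 + 14 days = Thu Aug 22 2002.
Next gap: 15 days. Thu Aug 22 2002 + 15 days = Fri Sep 6 2002.
Next gap: 16 days. Fri Sep 6 2002 + 16 days = Sun Sep 22 2002.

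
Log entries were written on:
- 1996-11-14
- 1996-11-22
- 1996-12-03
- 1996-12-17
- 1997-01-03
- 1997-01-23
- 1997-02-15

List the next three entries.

Gaps: 8, 11, 14, 17, 20, 23 days — each gap is 3 larger than the previous one.
Next gap: 26 days. 1997-02-15 + 26 days = 1997-03-13.
Next gap: 29 days. 1997-03-13 + 29 days = 1997-04-11.
Next gap: 32 days. 1997-04-11 + 32 days = 1997-05-13.

1997-03-13, 1997-04-11, 1997-05-13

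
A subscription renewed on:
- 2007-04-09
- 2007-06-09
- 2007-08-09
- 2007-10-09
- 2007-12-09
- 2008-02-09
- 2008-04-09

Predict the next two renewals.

2008-06-09, 2008-08-09

Each date is the 9th; the gaps (61, 61, 61, 61, 62, 60) track the month lengths.
The rule is the 9th of every 2 months.
Next: June 2008 → 2008-06-09.
August 2008: 2008-08-09.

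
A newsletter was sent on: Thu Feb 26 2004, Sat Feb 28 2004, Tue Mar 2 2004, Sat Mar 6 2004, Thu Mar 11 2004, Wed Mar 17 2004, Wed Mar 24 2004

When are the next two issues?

Thu Apr 1 2004, Sat Apr 10 2004

Gaps: 2, 3, 4, 5, 6, 7 days — each gap is 1 larger than the previous one.
Next gap: 8 days. Wed Mar 24 2004 + 8 days = Thu Apr 1 2004.
Next gap: 9 days. Thu Apr 1 2004 + 9 days = Sat Apr 10 2004.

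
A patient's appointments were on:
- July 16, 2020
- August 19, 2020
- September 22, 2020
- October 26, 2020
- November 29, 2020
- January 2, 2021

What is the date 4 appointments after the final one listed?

May 18, 2021

Every event comes 34 days after the last (34, 34, 34, 34, 34).
January 2, 2021 + 34 days = February 5, 2021.
February 5, 2021 + 34 days = March 11, 2021.
March 11, 2021 + 34 days = April 14, 2021.
April 14, 2021 + 34 days = May 18, 2021.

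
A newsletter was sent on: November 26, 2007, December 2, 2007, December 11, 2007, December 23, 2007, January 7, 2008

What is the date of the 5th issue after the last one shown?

Intervals are 6, 9, 12, 15 days — an arithmetic progression with common difference 3.
Next gap: 18 days. January 7, 2008 + 18 days = January 25, 2008.
Next gap: 21 days. January 25, 2008 + 21 days = February 15, 2008.
Next gap: 24 days. February 15, 2008 + 24 days = March 10, 2008.
Next gap: 27 days. March 10, 2008 + 27 days = April 6, 2008.
Next gap: 30 days. April 6, 2008 + 30 days = May 6, 2008.

May 6, 2008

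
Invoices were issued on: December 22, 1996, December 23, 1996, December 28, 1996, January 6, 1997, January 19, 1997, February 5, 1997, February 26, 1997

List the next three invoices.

Gaps: 1, 5, 9, 13, 17, 21 days — each gap is 4 larger than the previous one.
Next gap: 25 days. February 26, 1997 + 25 days = March 23, 1997.
Next gap: 29 days. March 23, 1997 + 29 days = April 21, 1997.
Next gap: 33 days. April 21, 1997 + 33 days = May 24, 1997.

March 23, 1997; April 21, 1997; May 24, 1997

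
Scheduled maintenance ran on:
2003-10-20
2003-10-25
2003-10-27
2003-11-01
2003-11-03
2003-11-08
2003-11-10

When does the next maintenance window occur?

2003-11-15

Gaps: 5, 2, 5, 2, 5, 2 days — not constant, but cyclic with period 2.
The events fall on every Monday and Saturday.
The following Saturday is 2003-11-15.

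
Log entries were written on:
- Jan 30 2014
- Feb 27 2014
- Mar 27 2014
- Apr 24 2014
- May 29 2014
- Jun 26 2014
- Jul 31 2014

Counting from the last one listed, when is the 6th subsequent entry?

All Thursdays; the gaps (28, 28, 28, 35, 28, 35) vary with month length.
This is the last Thursday of each month.
Last Thursday of August 2014: Aug 28 2014.
Last Thursday of September 2014: Sep 25 2014.
Last Thursday of October 2014: Oct 30 2014.
November 2014 ends with Thursday Nov 27 2014.
Last Thursday of December 2014: Dec 25 2014.
January 2015 ends with Thursday Jan 29 2015.

Jan 29 2015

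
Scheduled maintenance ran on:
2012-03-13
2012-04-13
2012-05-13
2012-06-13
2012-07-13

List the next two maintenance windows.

2012-08-13, 2012-09-13

Gaps: 31, 30, 31, 30 days — not constant. Every event is on the 13th of the month.
Pattern: the 13th of each month.
August 2012: 2012-08-13.
Next: September 2012 → 2012-09-13.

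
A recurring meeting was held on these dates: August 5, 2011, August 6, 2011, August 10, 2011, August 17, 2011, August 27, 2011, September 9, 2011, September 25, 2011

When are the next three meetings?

October 14, 2011; November 5, 2011; November 30, 2011

Gaps: 1, 4, 7, 10, 13, 16 days — each gap is 3 larger than the previous one.
Next gap: 19 days. September 25, 2011 + 19 days = October 14, 2011.
Next gap: 22 days. October 14, 2011 + 22 days = November 5, 2011.
Next gap: 25 days. November 5, 2011 + 25 days = November 30, 2011.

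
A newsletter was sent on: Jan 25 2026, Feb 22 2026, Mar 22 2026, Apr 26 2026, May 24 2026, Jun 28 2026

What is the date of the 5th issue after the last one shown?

Nov 22 2026

All dates are Sundays, 28, 28, 35, 28, 35 days apart.
Specifically, the 4th Sunday of each month.
4th Sunday of July 2026: Jul 26 2026.
August 2026 — 4th Sunday is Aug 23 2026.
4th Sunday of September 2026: Sep 27 2026.
4th Sunday of October 2026: Oct 25 2026.
November 2026 — 4th Sunday is Nov 22 2026.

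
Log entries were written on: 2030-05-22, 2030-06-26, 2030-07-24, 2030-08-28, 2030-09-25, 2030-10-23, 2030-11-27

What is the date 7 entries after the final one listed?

2031-06-25

Gaps: 35, 28, 35, 28, 28, 35 days — a mix of 28 and 35. Every date is a Wednesday.
Each is the 4th Wednesday of its month.
December 2030 — 4th Wednesday is 2030-12-25.
4th Wednesday of January 2031: 2031-01-22.
February 2031 — 4th Wednesday is 2031-02-26.
March 2031 — 4th Wednesday is 2031-03-26.
4th Wednesday of April 2031: 2031-04-23.
May 2031 — 4th Wednesday is 2031-05-28.
June 2031 — 4th Wednesday is 2031-06-25.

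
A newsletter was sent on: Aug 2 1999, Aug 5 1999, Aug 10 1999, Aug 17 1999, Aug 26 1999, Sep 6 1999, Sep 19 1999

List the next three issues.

Gaps: 3, 5, 7, 9, 11, 13 days — each gap is 2 larger than the previous one.
Next gap: 15 days. Sep 19 1999 + 15 days = Oct 4 1999.
Next gap: 17 days. Oct 4 1999 + 17 days = Oct 21 1999.
Next gap: 19 days. Oct 21 1999 + 19 days = Nov 9 1999.

Oct 4 1999, Oct 21 1999, Nov 9 1999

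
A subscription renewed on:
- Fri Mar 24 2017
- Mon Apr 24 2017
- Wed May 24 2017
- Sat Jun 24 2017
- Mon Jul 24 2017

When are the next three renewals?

Thu Aug 24 2017, Sun Sep 24 2017, Tue Oct 24 2017

Each date is the 24th; the gaps (31, 30, 31, 30) track the month lengths.
The rule is the 24th of each month.
August 2017: Thu Aug 24 2017.
Next: September 2017 → Sun Sep 24 2017.
October 2017: Tue Oct 24 2017.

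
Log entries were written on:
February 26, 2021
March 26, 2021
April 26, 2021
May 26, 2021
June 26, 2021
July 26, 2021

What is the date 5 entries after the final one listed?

December 26, 2021

Gaps: 28, 31, 30, 31, 30 days — not constant. Every event is on the 26th of the month.
Pattern: the 26th of each month.
Next: August 2021 → August 26, 2021.
Next: September 2021 → September 26, 2021.
October 2021: October 26, 2021.
November 2021: November 26, 2021.
December 2021: December 26, 2021.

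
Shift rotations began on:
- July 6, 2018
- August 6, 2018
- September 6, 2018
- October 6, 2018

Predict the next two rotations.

November 6, 2018; December 6, 2018

Gaps: 31, 31, 30 days — not constant. Every event is on the 6th of the month.
Pattern: the 6th of each month.
Next: November 2018 → November 6, 2018.
December 2018: December 6, 2018.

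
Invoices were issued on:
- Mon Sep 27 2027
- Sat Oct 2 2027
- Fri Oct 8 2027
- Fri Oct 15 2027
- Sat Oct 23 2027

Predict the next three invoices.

Mon Nov 1 2027, Thu Nov 11 2027, Mon Nov 22 2027

Intervals are 5, 6, 7, 8 days — an arithmetic progression with common difference 1.
Next gap: 9 days. Sat Oct 23 2027 + 9 days = Mon Nov 1 2027.
Next gap: 10 days. Mon Nov 1 2027 + 10 days = Thu Nov 11 2027.
Next gap: 11 days. Thu Nov 11 2027 + 11 days = Mon Nov 22 2027.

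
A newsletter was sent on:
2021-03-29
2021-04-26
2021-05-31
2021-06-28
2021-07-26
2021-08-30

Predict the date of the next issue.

All Mondays; the gaps (28, 35, 28, 28, 35) vary with month length.
This is the last Monday of each month.
September 2021 ends with Monday 2021-09-27.

2021-09-27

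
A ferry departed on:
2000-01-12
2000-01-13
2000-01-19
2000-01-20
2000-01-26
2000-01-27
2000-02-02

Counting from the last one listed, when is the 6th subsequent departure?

2000-02-23

Every event lands on a Wednesday or Thursday (gaps cycle 1, 6, 1, 6, 1, 6).
So the schedule is: every Wednesday and Thursday.
Next Thursday: 2000-02-03.
Next Wednesday: 2000-02-09.
Next Thursday: 2000-02-10.
The following Wednesday is 2000-02-16.
Next Thursday: 2000-02-17.
Next Wednesday: 2000-02-23.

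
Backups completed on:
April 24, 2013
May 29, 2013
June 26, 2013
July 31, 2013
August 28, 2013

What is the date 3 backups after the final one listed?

November 27, 2013

All Wednesdays; the gaps (35, 28, 35, 28) vary with month length.
This is the last Wednesday of each month.
September 2013 ends with Wednesday September 25, 2013.
Last Wednesday of October 2013: October 30, 2013.
November 2013 ends with Wednesday November 27, 2013.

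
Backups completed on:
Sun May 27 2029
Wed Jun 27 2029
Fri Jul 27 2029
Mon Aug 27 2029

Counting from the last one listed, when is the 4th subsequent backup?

Gaps: 31, 30, 31 days — not constant. Every event is on the 27th of the month.
Pattern: the 27th of each month.
Next: September 2029 → Thu Sep 27 2029.
October 2029: Sat Oct 27 2029.
November 2029: Tue Nov 27 2029.
Next: December 2029 → Thu Dec 27 2029.

Thu Dec 27 2029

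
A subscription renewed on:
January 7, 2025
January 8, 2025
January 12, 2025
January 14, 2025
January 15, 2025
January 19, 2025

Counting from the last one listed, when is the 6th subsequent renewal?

February 2, 2025

Every event lands on a Tuesday or Wednesday or Sunday (gaps cycle 1, 4, 2, 1, 4).
So the schedule is: every Tuesday, Wednesday and Sunday.
Next Tuesday: January 21, 2025.
The following Wednesday is January 22, 2025.
Next Sunday: January 26, 2025.
Next Tuesday: January 28, 2025.
Next Wednesday: January 29, 2025.
Next Sunday: February 2, 2025.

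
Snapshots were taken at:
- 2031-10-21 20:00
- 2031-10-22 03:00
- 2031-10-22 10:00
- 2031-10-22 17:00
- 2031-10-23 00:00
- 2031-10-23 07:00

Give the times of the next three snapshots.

The interval is a steady 7 hours (7, 7, 7, 7, 7).
2031-10-23 07:00 + 7 h = 2031-10-23 14:00.
2031-10-23 14:00 + 7 h = 2031-10-23 21:00.
2031-10-23 21:00 + 7 h = 2031-10-24 04:00.

2031-10-23 14:00, 2031-10-23 21:00, 2031-10-24 04:00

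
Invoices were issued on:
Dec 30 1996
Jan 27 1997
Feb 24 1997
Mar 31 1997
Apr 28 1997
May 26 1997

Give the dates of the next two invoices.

These are Mondays with 28, 28, 35, 28, 28-day gaps.
Each is the final Monday of its month — Dec 30 1996 is past the 28th, so '4th Monday' doesn't fit.
June 1997 ends with Monday Jun 30 1997.
Last Monday of July 1997: Jul 28 1997.

Jun 30 1997, Jul 28 1997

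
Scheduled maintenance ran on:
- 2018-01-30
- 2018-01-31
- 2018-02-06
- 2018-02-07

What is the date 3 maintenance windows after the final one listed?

2018-02-20

Gaps: 1, 6, 1 days — not constant, but cyclic with period 2.
The events fall on every Tuesday and Wednesday.
The following Tuesday is 2018-02-13.
The following Wednesday is 2018-02-14.
The following Tuesday is 2018-02-20.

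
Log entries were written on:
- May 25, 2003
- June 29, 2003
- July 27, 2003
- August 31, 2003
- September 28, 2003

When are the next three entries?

All Sundays; the gaps (35, 28, 35, 28) vary with month length.
This is the last Sunday of each month.
Last Sunday of October 2003: October 26, 2003.
Last Sunday of November 2003: November 30, 2003.
Last Sunday of December 2003: December 28, 2003.

October 26, 2003; November 30, 2003; December 28, 2003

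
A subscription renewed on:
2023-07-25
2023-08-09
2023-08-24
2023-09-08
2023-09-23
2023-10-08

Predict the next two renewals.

2023-10-23, 2023-11-07

Gaps between consecutive events: 15, 15, 15, 15, 15 days — a constant 15-day interval.
2023-10-08 + 15 days = 2023-10-23.
2023-10-23 + 15 days = 2023-11-07.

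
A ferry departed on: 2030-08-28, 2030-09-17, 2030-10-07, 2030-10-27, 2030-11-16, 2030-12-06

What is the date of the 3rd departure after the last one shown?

2031-02-04

Every event comes 20 days after the last (20, 20, 20, 20, 20).
2030-12-06 + 20 days = 2030-12-26.
2030-12-26 + 20 days = 2031-01-15.
2031-01-15 + 20 days = 2031-02-04.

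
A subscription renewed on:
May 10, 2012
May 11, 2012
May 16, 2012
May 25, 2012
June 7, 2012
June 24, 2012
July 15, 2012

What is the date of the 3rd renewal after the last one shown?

October 10, 2012

The spacing grows by 4 each time: 1, 5, 9, 13, 17, 21 days.
Next gap: 25 days. July 15, 2012 + 25 days = August 9, 2012.
Next gap: 29 days. August 9, 2012 + 29 days = September 7, 2012.
Next gap: 33 days. September 7, 2012 + 33 days = October 10, 2012.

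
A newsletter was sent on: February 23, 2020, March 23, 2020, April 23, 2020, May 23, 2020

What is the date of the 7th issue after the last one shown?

Gaps: 29, 31, 30 days — not constant. Every event is on the 23rd of the month.
Pattern: the 23rd of each month.
June 2020: June 23, 2020.
July 2020: July 23, 2020.
Next: August 2020 → August 23, 2020.
September 2020: September 23, 2020.
Next: October 2020 → October 23, 2020.
November 2020: November 23, 2020.
December 2020: December 23, 2020.

December 23, 2020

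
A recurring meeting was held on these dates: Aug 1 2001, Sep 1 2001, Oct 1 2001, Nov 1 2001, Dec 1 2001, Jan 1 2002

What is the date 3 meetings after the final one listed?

Each date is the 1st; the gaps (31, 30, 31, 30, 31) track the month lengths.
The rule is the 1st of each month.
February 2002: Feb 1 2002.
Next: March 2002 → Mar 1 2002.
April 2002: Apr 1 2002.

Apr 1 2002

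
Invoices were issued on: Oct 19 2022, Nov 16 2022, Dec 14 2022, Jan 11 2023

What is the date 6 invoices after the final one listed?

Jun 28 2023

Gaps between consecutive events: 28, 28, 28 days — a constant 28-day interval.
Jan 11 2023 + 28 days = Feb 8 2023.
Feb 8 2023 + 28 days = Mar 8 2023.
Mar 8 2023 + 28 days = Apr 5 2023.
Apr 5 2023 + 28 days = May 3 2023.
May 3 2023 + 28 days = May 31 2023.
May 31 2023 + 28 days = Jun 28 2023.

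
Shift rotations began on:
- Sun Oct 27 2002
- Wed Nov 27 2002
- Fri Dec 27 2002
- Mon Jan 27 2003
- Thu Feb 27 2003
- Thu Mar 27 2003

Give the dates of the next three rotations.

Sun Apr 27 2003, Tue May 27 2003, Fri Jun 27 2003

The day-of-month is always 27 (31, 30, 31, 31, 28 days between events).
So this recurs on the 27th of each month.
Next: April 2003 → Sun Apr 27 2003.
Next: May 2003 → Tue May 27 2003.
Next: June 2003 → Fri Jun 27 2003.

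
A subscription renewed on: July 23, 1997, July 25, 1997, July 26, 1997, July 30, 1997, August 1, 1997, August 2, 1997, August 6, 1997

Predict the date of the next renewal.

August 8, 1997

The gap pattern 2, 1, 4, 2, 1, 4 repeats every 3 events.
These are the Wednesdays, Fridays and Saturdays of each week.
Next Friday: August 8, 1997.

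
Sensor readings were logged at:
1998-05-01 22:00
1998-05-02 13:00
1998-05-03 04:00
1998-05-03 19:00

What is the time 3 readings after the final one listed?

Spacing: 15, 15, 15 h — constant 15 h.
1998-05-03 19:00 + 15 h = 1998-05-04 10:00.
1998-05-04 10:00 + 15 h = 1998-05-05 01:00.
1998-05-05 01:00 + 15 h = 1998-05-05 16:00.

1998-05-05 16:00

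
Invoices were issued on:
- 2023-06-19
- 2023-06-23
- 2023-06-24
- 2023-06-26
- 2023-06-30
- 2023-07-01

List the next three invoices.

Gaps: 4, 1, 2, 4, 1 days — not constant, but cyclic with period 3.
The events fall on every Monday, Friday and Saturday.
Next Monday: 2023-07-03.
The following Friday is 2023-07-07.
The following Saturday is 2023-07-08.

2023-07-03, 2023-07-07, 2023-07-08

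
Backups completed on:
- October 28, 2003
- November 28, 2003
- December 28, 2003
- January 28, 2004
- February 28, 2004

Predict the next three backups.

March 28, 2004; April 28, 2004; May 28, 2004

The day-of-month is always 28 (31, 30, 31, 31 days between events).
So this recurs on the 28th of each month.
March 2004: March 28, 2004.
Next: April 2004 → April 28, 2004.
May 2004: May 28, 2004.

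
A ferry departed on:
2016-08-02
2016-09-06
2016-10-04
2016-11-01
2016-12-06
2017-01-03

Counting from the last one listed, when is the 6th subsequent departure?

Gaps: 35, 28, 28, 35, 28 days — a mix of 28 and 35. Every date is a Tuesday.
Each is the 1st Tuesday of its month.
February 2017 — 1st Tuesday is 2017-02-07.
March 2017 — 1st Tuesday is 2017-03-07.
1st Tuesday of April 2017: 2017-04-04.
1st Tuesday of May 2017: 2017-05-02.
June 2017 — 1st Tuesday is 2017-06-06.
1st Tuesday of July 2017: 2017-07-04.

2017-07-04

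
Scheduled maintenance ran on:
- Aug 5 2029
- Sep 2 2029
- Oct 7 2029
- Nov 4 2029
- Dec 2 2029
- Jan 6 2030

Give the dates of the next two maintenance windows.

Feb 3 2030, Mar 3 2030

These are Sundays at 28- or 35-day spacing (28, 35, 28, 28, 35).
The pattern: 1st Sunday of the month.
1st Sunday of February 2030: Feb 3 2030.
March 2030 — 1st Sunday is Mar 3 2030.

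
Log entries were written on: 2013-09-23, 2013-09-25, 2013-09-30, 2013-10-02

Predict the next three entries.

The gap pattern 2, 5, 2 repeats every 2 events.
These are the Mondays and Wednesdays of each week.
Next Monday: 2013-10-07.
The following Wednesday is 2013-10-09.
The following Monday is 2013-10-14.

2013-10-07, 2013-10-09, 2013-10-14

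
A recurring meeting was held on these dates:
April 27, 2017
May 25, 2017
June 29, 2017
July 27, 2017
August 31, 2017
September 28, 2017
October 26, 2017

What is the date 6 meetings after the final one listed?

These are Thursdays with 28, 35, 28, 35, 28, 28-day gaps.
Each is the final Thursday of its month — June 29, 2017 is past the 28th, so '4th Thursday' doesn't fit.
Last Thursday of November 2017: November 30, 2017.
Last Thursday of December 2017: December 28, 2017.
January 2018 ends with Thursday January 25, 2018.
February 2018 ends with Thursday February 22, 2018.
March 2018 ends with Thursday March 29, 2018.
April 2018 ends with Thursday April 26, 2018.

April 26, 2018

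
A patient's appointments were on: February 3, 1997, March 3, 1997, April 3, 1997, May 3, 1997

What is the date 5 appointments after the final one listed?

Gaps: 28, 31, 30 days — not constant. Every event is on the 3rd of the month.
Pattern: the 3rd of each month.
June 1997: June 3, 1997.
Next: July 1997 → July 3, 1997.
Next: August 1997 → August 3, 1997.
Next: September 1997 → September 3, 1997.
October 1997: October 3, 1997.

October 3, 1997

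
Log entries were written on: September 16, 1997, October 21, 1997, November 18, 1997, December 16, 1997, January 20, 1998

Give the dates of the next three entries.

February 17, 1998; March 17, 1998; April 21, 1998

Gaps: 35, 28, 28, 35 days — a mix of 28 and 35. Every date is a Tuesday.
Each is the 3rd Tuesday of its month.
3rd Tuesday of February 1998: February 17, 1998.
3rd Tuesday of March 1998: March 17, 1998.
3rd Tuesday of April 1998: April 21, 1998.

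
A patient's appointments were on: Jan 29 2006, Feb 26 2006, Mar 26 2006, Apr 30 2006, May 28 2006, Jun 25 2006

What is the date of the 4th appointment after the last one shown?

Oct 29 2006

All Sundays; the gaps (28, 28, 35, 28, 28) vary with month length.
This is the last Sunday of each month.
Last Sunday of July 2006: Jul 30 2006.
August 2006 ends with Sunday Aug 27 2006.
Last Sunday of September 2006: Sep 24 2006.
Last Sunday of October 2006: Oct 29 2006.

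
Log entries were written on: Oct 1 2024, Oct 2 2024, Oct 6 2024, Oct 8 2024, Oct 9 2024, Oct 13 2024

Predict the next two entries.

The gap pattern 1, 4, 2, 1, 4 repeats every 3 events.
These are the Tuesdays, Wednesdays and Sundays of each week.
Next Tuesday: Oct 15 2024.
The following Wednesday is Oct 16 2024.

Oct 15 2024, Oct 16 2024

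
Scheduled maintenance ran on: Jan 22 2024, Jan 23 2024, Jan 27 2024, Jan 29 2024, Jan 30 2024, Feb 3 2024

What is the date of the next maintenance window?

Every event lands on a Monday or Tuesday or Saturday (gaps cycle 1, 4, 2, 1, 4).
So the schedule is: every Monday, Tuesday and Saturday.
Next Monday: Feb 5 2024.

Feb 5 2024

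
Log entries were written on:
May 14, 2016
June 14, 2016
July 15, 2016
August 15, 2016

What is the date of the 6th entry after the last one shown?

Gaps between consecutive events: 31, 31, 31 days — a constant 31-day interval.
August 15, 2016 + 31 days = September 15, 2016.
September 15, 2016 + 31 days = October 16, 2016.
October 16, 2016 + 31 days = November 16, 2016.
November 16, 2016 + 31 days = December 17, 2016.
December 17, 2016 + 31 days = January 17, 2017.
January 17, 2017 + 31 days = February 17, 2017.

February 17, 2017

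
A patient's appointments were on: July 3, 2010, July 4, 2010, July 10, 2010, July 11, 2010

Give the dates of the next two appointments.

July 17, 2010; July 18, 2010

Every event lands on a Saturday or Sunday (gaps cycle 1, 6, 1).
So the schedule is: every Saturday and Sunday.
The following Saturday is July 17, 2010.
Next Sunday: July 18, 2010.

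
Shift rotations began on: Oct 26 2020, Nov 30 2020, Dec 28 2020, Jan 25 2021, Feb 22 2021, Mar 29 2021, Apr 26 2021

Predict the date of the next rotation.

May 31 2021

All Mondays; the gaps (35, 28, 28, 28, 35, 28) vary with month length.
This is the last Monday of each month.
Last Monday of May 2021: May 31 2021.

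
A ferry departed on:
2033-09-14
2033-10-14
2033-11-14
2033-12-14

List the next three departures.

2034-01-14, 2034-02-14, 2034-03-14

The day-of-month is always 14 (30, 31, 30 days between events).
So this recurs on the 14th of each month.
January 2034: 2034-01-14.
Next: February 2034 → 2034-02-14.
Next: March 2034 → 2034-03-14.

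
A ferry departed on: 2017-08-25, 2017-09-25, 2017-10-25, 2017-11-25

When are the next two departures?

Gaps: 31, 30, 31 days — not constant. Every event is on the 25th of the month.
Pattern: the 25th of each month.
Next: December 2017 → 2017-12-25.
January 2018: 2018-01-25.

2017-12-25, 2018-01-25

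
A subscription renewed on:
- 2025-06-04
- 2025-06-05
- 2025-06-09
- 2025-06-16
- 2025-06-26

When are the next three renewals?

2025-07-09, 2025-07-25, 2025-08-13

Intervals are 1, 4, 7, 10 days — an arithmetic progression with common difference 3.
Next gap: 13 days. 2025-06-26 + 13 days = 2025-07-09.
Next gap: 16 days. 2025-07-09 + 16 days = 2025-07-25.
Next gap: 19 days. 2025-07-25 + 19 days = 2025-08-13.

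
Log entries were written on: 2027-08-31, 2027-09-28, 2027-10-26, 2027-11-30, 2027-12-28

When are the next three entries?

2028-01-25, 2028-02-29, 2028-03-28

These are Tuesdays with 28, 28, 35, 28-day gaps.
Each is the final Tuesday of its month — 2027-08-31 is past the 28th, so '4th Tuesday' doesn't fit.
Last Tuesday of January 2028: 2028-01-25.
February 2028 ends with Tuesday 2028-02-29.
March 2028 ends with Tuesday 2028-03-28.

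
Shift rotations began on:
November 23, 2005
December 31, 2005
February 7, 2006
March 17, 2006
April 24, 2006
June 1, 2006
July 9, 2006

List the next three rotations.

Gaps between consecutive events: 38, 38, 38, 38, 38, 38 days — a constant 38-day interval.
July 9, 2006 + 38 days = August 16, 2006.
August 16, 2006 + 38 days = September 23, 2006.
September 23, 2006 + 38 days = October 31, 2006.

August 16, 2006; September 23, 2006; October 31, 2006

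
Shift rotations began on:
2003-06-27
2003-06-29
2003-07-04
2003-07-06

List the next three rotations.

Every event lands on a Friday or Sunday (gaps cycle 2, 5, 2).
So the schedule is: every Friday and Sunday.
Next Friday: 2003-07-11.
Next Sunday: 2003-07-13.
The following Friday is 2003-07-18.

2003-07-11, 2003-07-13, 2003-07-18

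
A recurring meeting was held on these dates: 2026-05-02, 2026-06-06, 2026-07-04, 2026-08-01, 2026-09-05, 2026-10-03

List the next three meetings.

2026-11-07, 2026-12-05, 2027-01-02

Gaps: 35, 28, 28, 35, 28 days — a mix of 28 and 35. Every date is a Saturday.
Each is the 1st Saturday of its month.
1st Saturday of November 2026: 2026-11-07.
1st Saturday of December 2026: 2026-12-05.
1st Saturday of January 2027: 2027-01-02.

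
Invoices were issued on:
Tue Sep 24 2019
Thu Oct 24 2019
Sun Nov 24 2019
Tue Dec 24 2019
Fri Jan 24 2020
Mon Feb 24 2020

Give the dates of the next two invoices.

Gaps: 30, 31, 30, 31, 31 days — not constant. Every event is on the 24th of the month.
Pattern: the 24th of each month.
March 2020: Tue Mar 24 2020.
Next: April 2020 → Fri Apr 24 2020.

Tue Mar 24 2020, Fri Apr 24 2020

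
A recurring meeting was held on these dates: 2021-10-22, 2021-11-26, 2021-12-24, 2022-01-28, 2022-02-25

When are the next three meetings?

2022-03-25, 2022-04-22, 2022-05-27

Gaps: 35, 28, 35, 28 days — a mix of 28 and 35. Every date is a Friday.
Each is the 4th Friday of its month.
March 2022 — 4th Friday is 2022-03-25.
4th Friday of April 2022: 2022-04-22.
4th Friday of May 2022: 2022-05-27.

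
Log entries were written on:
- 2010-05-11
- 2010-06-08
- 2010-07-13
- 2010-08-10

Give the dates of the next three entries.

These are Tuesdays at 28- or 35-day spacing (28, 35, 28).
The pattern: 2nd Tuesday of the month.
2nd Tuesday of September 2010: 2010-09-14.
October 2010 — 2nd Tuesday is 2010-10-12.
2nd Tuesday of November 2010: 2010-11-09.

2010-09-14, 2010-10-12, 2010-11-09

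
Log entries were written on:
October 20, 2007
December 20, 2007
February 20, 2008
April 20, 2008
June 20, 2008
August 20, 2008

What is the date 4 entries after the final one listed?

April 20, 2009

Each date is the 20th; the gaps (61, 62, 60, 61, 61) track the month lengths.
The rule is the 20th of every 2 months.
October 2008: October 20, 2008.
Next: December 2008 → December 20, 2008.
February 2009: February 20, 2009.
April 2009: April 20, 2009.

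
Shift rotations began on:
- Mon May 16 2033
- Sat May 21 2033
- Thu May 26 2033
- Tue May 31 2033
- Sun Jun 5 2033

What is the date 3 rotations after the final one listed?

Mon Jun 20 2033

The spacing is 5, 5, 5, 5 days — always 5 days.
Sun Jun 5 2033 + 5 days = Fri Jun 10 2033.
Fri Jun 10 2033 + 5 days = Wed Jun 15 2033.
Wed Jun 15 2033 + 5 days = Mon Jun 20 2033.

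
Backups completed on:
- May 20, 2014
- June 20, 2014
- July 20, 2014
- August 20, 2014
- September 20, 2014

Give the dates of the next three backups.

October 20, 2014; November 20, 2014; December 20, 2014

The day-of-month is always 20 (31, 30, 31, 31 days between events).
So this recurs on the 20th of each month.
Next: October 2014 → October 20, 2014.
Next: November 2014 → November 20, 2014.
Next: December 2014 → December 20, 2014.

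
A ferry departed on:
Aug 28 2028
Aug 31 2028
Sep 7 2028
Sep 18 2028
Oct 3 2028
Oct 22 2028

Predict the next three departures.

The spacing grows by 4 each time: 3, 7, 11, 15, 19 days.
Next gap: 23 days. Oct 22 2028 + 23 days = Nov 14 2028.
Next gap: 27 days. Nov 14 2028 + 27 days = Dec 11 2028.
Next gap: 31 days. Dec 11 2028 + 31 days = Jan 11 2029.

Nov 14 2028, Dec 11 2028, Jan 11 2029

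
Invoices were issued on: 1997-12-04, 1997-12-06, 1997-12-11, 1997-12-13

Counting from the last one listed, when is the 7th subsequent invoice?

1998-01-08

The gap pattern 2, 5, 2 repeats every 2 events.
These are the Thursdays and Saturdays of each week.
Next Thursday: 1997-12-18.
Next Saturday: 1997-12-20.
The following Thursday is 1997-12-25.
Next Saturday: 1997-12-27.
The following Thursday is 1998-01-01.
The following Saturday is 1998-01-03.
Next Thursday: 1998-01-08.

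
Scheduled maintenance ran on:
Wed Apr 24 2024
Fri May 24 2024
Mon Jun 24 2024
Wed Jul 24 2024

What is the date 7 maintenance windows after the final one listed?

Mon Feb 24 2025

Gaps: 30, 31, 30 days — not constant. Every event is on the 24th of the month.
Pattern: the 24th of each month.
August 2024: Sat Aug 24 2024.
September 2024: Tue Sep 24 2024.
October 2024: Thu Oct 24 2024.
Next: November 2024 → Sun Nov 24 2024.
December 2024: Tue Dec 24 2024.
Next: January 2025 → Fri Jan 24 2025.
February 2025: Mon Feb 24 2025.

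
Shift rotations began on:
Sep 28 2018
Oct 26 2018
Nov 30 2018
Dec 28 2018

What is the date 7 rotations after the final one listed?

These are Fridays with 28, 35, 28-day gaps.
Each is the final Friday of its month — Nov 30 2018 is past the 28th, so '4th Friday' doesn't fit.
January 2019 ends with Friday Jan 25 2019.
Last Friday of February 2019: Feb 22 2019.
Last Friday of March 2019: Mar 29 2019.
April 2019 ends with Friday Apr 26 2019.
May 2019 ends with Friday May 31 2019.
June 2019 ends with Friday Jun 28 2019.
July 2019 ends with Friday Jul 26 2019.

Jul 26 2019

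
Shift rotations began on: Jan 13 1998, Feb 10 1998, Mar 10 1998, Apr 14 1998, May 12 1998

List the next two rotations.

Jun 9 1998, Jul 14 1998

These are Tuesdays at 28- or 35-day spacing (28, 28, 35, 28).
The pattern: 2nd Tuesday of the month.
June 1998 — 2nd Tuesday is Jun 9 1998.
2nd Tuesday of July 1998: Jul 14 1998.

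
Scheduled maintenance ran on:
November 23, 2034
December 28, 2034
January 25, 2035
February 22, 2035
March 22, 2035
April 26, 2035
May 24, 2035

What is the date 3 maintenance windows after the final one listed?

All dates are Thursdays, 35, 28, 28, 28, 35, 28 days apart.
Specifically, the 4th Thursday of each month.
4th Thursday of June 2035: June 28, 2035.
4th Thursday of July 2035: July 26, 2035.
August 2035 — 4th Thursday is August 23, 2035.

August 23, 2035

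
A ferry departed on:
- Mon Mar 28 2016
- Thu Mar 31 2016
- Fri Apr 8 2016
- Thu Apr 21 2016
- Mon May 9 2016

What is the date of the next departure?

Intervals are 3, 8, 13, 18 days — an arithmetic progression with common difference 5.
Next gap: 23 days. Mon May 9 2016 + 23 days = Wed Jun 1 2016.

Wed Jun 1 2016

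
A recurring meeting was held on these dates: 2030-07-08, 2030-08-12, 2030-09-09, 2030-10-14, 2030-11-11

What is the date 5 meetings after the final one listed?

All dates are Mondays, 35, 28, 35, 28 days apart.
Specifically, the 2nd Monday of each month.
2nd Monday of December 2030: 2030-12-09.
2nd Monday of January 2031: 2031-01-13.
February 2031 — 2nd Monday is 2031-02-10.
March 2031 — 2nd Monday is 2031-03-10.
April 2031 — 2nd Monday is 2031-04-14.

2031-04-14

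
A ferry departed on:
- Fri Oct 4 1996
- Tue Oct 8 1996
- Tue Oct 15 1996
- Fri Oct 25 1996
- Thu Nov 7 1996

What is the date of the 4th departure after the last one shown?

Gaps: 4, 7, 10, 13 days — each gap is 3 larger than the previous one.
Next gap: 16 days. Thu Nov 7 1996 + 16 days = Sat Nov 23 1996.
Next gap: 19 days. Sat Nov 23 1996 + 19 days = Thu Dec 12 1996.
Next gap: 22 days. Thu Dec 12 1996 + 22 days = Fri Jan 3 1997.
Next gap: 25 days. Fri Jan 3 1997 + 25 days = Tue Jan 28 1997.

Tue Jan 28 1997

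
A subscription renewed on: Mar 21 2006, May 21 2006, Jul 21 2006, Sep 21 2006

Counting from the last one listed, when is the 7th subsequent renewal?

Nov 21 2007

Each date is the 21st; the gaps (61, 61, 62) track the month lengths.
The rule is the 21st of every 2 months.
Next: November 2006 → Nov 21 2006.
Next: January 2007 → Jan 21 2007.
March 2007: Mar 21 2007.
May 2007: May 21 2007.
July 2007: Jul 21 2007.
Next: September 2007 → Sep 21 2007.
November 2007: Nov 21 2007.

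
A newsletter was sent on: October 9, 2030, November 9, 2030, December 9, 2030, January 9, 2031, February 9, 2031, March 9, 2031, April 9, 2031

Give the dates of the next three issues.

The day-of-month is always 9 (31, 30, 31, 31, 28, 31 days between events).
So this recurs on the 9th of each month.
Next: May 2031 → May 9, 2031.
Next: June 2031 → June 9, 2031.
July 2031: July 9, 2031.

May 9, 2031; June 9, 2031; July 9, 2031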